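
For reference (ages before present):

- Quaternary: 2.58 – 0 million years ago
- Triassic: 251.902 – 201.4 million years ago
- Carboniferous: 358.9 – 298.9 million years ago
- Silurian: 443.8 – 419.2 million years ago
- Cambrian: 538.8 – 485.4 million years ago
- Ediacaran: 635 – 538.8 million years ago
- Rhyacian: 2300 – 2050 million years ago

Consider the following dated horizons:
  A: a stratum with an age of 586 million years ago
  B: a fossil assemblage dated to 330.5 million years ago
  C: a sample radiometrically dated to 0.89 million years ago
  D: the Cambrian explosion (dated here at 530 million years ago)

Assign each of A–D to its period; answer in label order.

Match each age against the start–end ranges in the excerpt: A = 586 Ma → Ediacaran (635–538.8); B = 330.5 Ma → Carboniferous (358.9–298.9); C = 0.89 Ma → Quaternary (2.58–0); D = 530 Ma → Cambrian (538.8–485.4).

A — Ediacaran; B — Carboniferous; C — Quaternary; D — Cambrian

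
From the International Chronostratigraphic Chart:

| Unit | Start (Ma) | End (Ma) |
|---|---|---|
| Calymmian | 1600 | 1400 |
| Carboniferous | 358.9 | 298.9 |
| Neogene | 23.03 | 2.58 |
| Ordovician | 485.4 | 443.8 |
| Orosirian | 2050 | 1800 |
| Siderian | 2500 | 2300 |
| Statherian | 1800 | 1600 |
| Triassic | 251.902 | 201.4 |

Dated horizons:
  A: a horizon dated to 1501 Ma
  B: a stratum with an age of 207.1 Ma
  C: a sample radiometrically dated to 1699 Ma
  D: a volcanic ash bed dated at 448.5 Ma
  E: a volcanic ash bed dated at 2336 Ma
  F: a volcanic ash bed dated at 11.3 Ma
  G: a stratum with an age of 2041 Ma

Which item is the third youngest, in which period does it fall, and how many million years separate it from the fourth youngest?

Smaller Ma means younger, so youngest first: F 11.3 < B 207.1 < D 448.5 < A 1501 < C 1699 < G 2041 < E 2336.
Counting 3 along gives D (448.5 Ma); the excerpt puts that inside the Ordovician, 485.4–443.8 Ma.
Next in line is A (1501 Ma), and 1501 − 448.5 = 1052.5 Myr.

D, in the Ordovician; 1052.5 million years to A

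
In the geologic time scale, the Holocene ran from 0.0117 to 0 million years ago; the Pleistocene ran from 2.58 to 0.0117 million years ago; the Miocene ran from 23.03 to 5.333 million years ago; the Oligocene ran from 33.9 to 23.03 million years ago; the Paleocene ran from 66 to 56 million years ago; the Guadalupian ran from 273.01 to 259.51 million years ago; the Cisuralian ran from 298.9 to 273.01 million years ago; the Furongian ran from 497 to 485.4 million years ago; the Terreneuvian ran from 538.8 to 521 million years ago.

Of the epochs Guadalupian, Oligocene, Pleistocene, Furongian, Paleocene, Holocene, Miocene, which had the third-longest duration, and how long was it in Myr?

Start − end for each: Guadalupian 273.01 − 259.51 = 13.5; Oligocene 33.9 − 23.03 = 10.87; Pleistocene 2.58 − 0.0117 = 2.5683; Furongian 497 − 485.4 = 11.6; Paleocene 66 − 56 = 10; Holocene 0.0117 − 0 = 0.0117; Miocene 23.03 − 5.333 = 17.697.
Ranking these from longest: Miocene > Guadalupian > Furongian > Oligocene > Paleocene > Pleistocene > Holocene.
Position 3 in that ranking is Furongian, which lasted 11.6 Myr.

Furongian, 11.6 million years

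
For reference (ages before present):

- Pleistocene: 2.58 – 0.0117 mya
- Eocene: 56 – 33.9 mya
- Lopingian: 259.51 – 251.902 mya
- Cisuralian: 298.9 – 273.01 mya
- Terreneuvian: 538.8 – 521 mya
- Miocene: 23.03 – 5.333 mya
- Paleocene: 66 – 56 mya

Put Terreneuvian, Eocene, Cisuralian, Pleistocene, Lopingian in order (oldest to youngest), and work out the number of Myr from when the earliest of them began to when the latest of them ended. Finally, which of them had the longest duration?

Terreneuvian → Cisuralian → Lopingian → Eocene → Pleistocene; total span 538.7883 Myr; longest is Cisuralian

From the excerpt: Terreneuvian 538.8–521; Eocene 56–33.9; Cisuralian 298.9–273.01; Pleistocene 2.58–0.0117; Lopingian 259.51–251.902 (Ma).
Larger Ma is earlier, so the oldest is Terreneuvian and the youngest is Pleistocene; oldest to youngest: Terreneuvian, Cisuralian, Lopingian, Eocene, Pleistocene.
Oldest start 538.8 minus youngest end 0.0117 gives 538.7883 Myr overall.
Individual lengths (start − end): Pleistocene 2.5683; Cisuralian 25.89; Terreneuvian 17.8; Lopingian 7.608; Eocene 22.1. The largest is Cisuralian at 25.89 Myr.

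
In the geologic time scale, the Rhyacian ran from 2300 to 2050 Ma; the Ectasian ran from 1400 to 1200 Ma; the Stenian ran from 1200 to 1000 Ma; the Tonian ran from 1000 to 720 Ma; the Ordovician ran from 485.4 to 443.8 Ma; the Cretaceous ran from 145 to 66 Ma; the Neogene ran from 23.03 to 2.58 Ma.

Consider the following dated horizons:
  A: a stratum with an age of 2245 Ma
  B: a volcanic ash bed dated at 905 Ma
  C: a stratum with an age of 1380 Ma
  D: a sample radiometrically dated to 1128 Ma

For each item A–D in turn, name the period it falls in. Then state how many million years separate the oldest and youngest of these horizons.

A: 2245 Ma lies in 2300–2050 Ma, so Rhyacian.
B: 905 Ma lies in 1000–720 Ma, so Tonian.
C: 1380 Ma lies in 1400–1200 Ma, so Ectasian.
D: 1128 Ma lies in 1200–1000 Ma, so Stenian.
Oldest = 2245 Ma, youngest = 905 Ma → span 1340 Myr.

A — Rhyacian; B — Tonian; C — Ectasian; D — Stenian; span 1340 million years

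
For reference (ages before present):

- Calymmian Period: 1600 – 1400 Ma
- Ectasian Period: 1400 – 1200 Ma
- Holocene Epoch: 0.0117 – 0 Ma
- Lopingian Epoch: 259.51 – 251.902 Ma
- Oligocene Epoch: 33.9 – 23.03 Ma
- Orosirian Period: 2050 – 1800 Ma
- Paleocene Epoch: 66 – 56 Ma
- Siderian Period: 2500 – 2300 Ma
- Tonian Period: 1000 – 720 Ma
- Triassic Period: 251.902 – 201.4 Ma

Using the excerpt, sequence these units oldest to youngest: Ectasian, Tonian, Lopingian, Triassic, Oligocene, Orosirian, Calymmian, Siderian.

Siderian, Orosirian, Calymmian, Ectasian, Tonian, Lopingian, Triassic, Oligocene

Sorting by start age (descending Ma, since larger Ma = older): Siderian began 2500, Orosirian began 2050, Calymmian began 1600, Ectasian began 1400, Tonian began 1000, Lopingian began 259.51, Triassic began 251.902, Oligocene began 33.9.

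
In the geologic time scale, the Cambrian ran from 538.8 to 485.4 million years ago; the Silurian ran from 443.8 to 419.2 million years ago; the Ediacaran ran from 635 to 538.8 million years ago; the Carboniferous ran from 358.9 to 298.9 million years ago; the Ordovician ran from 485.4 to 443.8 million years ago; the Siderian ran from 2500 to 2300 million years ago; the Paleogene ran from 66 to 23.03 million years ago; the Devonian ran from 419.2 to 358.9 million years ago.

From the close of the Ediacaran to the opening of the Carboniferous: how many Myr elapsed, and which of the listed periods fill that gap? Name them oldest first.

End of Ediacaran = 538.8 Ma; start of Carboniferous = 358.9 Ma.
Gap = 538.8 − 358.9 = 179.9 Myr.
Periods wholly inside 538.8–358.9 Ma: Cambrian (538.8–485.4), Ordovician (485.4–443.8), Silurian (443.8–419.2), Devonian (419.2–358.9).

179.9 million years; Cambrian, Ordovician, Silurian, Devonian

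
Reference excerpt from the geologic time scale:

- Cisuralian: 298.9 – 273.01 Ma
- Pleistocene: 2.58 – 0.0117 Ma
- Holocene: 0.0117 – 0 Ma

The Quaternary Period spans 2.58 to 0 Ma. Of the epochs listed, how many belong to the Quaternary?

Epochs inside 2.58–0 Ma: Pleistocene, Holocene — 2 in total.

2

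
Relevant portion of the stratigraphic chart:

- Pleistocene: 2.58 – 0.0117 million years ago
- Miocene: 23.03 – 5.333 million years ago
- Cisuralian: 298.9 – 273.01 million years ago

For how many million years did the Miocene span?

17.697 million years

23.03 − 5.333 = 17.697 million years.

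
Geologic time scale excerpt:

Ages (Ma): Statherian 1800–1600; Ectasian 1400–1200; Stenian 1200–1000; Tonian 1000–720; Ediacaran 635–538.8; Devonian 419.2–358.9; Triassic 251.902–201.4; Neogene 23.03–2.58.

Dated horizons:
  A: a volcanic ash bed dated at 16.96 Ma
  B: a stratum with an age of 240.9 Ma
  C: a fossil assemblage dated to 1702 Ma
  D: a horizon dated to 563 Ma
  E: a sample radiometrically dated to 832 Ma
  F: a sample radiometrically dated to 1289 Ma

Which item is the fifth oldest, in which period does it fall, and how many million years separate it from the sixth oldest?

Sorted oldest-first by Ma: C (1702), F (1289), E (832), D (563), B (240.9), A (16.96).
The fifth oldest is B at 240.9 Ma, which lies in 251.902–201.4 Ma: the Triassic.
The sixth oldest is A at 16.96 Ma; separation = |240.9 − 16.96| = 223.94 Myr.

B, in the Triassic; 223.94 million years to A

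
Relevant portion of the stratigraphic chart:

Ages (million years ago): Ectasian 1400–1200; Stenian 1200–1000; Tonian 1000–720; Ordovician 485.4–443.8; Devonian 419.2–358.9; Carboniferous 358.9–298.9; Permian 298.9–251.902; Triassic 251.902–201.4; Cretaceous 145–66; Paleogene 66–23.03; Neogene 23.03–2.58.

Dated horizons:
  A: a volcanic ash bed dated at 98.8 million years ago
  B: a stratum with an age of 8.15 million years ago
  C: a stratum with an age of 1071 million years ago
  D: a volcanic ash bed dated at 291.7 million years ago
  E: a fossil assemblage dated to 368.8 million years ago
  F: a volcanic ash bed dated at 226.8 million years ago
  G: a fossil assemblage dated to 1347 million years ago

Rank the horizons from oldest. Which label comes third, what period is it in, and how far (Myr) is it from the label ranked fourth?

E, in the Devonian; 77.1 million years to D

Larger Ma means older, so oldest first: G 1347 > C 1071 > E 368.8 > D 291.7 > F 226.8 > A 98.8 > B 8.15.
Counting 3 along gives E (368.8 Ma); the excerpt puts that inside the Devonian, 419.2–358.9 Ma.
Next in line is D (291.7 Ma), and 368.8 − 291.7 = 77.1 Myr.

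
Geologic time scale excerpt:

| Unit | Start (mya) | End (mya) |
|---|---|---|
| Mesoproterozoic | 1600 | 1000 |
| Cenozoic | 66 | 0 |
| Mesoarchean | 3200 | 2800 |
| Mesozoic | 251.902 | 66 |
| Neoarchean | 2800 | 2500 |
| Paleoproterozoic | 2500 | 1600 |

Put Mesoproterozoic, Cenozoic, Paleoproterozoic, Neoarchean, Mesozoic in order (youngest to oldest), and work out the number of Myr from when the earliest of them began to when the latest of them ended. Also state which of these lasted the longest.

Cenozoic → Mesozoic → Mesoproterozoic → Paleoproterozoic → Neoarchean; total span 2800 Myr; longest is Paleoproterozoic

Start ages (Ma): Neoarchean 2800, Paleoproterozoic 2500, Mesoproterozoic 1600, Mesozoic 251.902, Cenozoic 66.
Ordered youngest to oldest: Cenozoic, Mesozoic, Mesoproterozoic, Paleoproterozoic, Neoarchean.
Span = 2800 − 0 = 2800 Myr.
Durations: Mesoproterozoic 600, Mesozoic 185.902, Cenozoic 66, Paleoproterozoic 900, Neoarchean 300 → longest is Paleoproterozoic (900 Myr).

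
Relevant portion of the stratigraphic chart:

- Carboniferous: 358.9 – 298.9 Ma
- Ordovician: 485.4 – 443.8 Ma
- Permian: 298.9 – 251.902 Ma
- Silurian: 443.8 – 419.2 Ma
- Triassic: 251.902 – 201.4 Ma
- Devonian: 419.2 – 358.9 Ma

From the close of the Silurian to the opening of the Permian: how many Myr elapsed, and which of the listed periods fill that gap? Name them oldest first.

End of Silurian = 419.2 Ma; start of Permian = 298.9 Ma.
Gap = 419.2 − 298.9 = 120.3 Myr.
Periods wholly inside 419.2–298.9 Ma: Devonian (419.2–358.9), Carboniferous (358.9–298.9).

120.3 million years; Devonian, Carboniferous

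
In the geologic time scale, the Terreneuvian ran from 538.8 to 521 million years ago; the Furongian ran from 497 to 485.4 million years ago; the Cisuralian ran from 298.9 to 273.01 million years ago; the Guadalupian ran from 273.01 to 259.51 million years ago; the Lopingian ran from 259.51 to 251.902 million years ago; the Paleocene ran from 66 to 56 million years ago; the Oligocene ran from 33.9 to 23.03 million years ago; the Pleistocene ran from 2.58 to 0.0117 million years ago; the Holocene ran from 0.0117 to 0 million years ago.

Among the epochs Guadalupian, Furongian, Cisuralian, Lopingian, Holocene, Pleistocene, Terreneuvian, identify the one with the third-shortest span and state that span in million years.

Lopingian, 7.608 million years

Start − end for each: Guadalupian 273.01 − 259.51 = 13.5; Furongian 497 − 485.4 = 11.6; Cisuralian 298.9 − 273.01 = 25.89; Lopingian 259.51 − 251.902 = 7.608; Holocene 0.0117 − 0 = 0.0117; Pleistocene 2.58 − 0.0117 = 2.5683; Terreneuvian 538.8 − 521 = 17.8.
Ranking these from shortest: Holocene < Pleistocene < Lopingian < Furongian < Guadalupian < Terreneuvian < Cisuralian.
Position 3 in that ranking is Lopingian, which lasted 7.608 Myr.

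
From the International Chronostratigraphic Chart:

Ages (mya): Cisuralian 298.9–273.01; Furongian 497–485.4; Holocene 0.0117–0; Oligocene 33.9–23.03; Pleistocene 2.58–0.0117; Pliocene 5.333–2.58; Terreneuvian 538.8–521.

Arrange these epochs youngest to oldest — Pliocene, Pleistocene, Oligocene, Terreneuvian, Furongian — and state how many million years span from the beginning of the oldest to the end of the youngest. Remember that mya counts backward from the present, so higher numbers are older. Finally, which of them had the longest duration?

Start ages (Ma): Terreneuvian 538.8, Furongian 497, Oligocene 33.9, Pliocene 5.333, Pleistocene 2.58.
Ordered youngest to oldest: Pleistocene, Pliocene, Oligocene, Furongian, Terreneuvian.
Span = 538.8 − 0.0117 = 538.7883 Myr.
Durations: Pleistocene 2.5683, Terreneuvian 17.8, Furongian 11.6, Oligocene 10.87, Pliocene 2.753 → longest is Terreneuvian (17.8 Myr).

Pleistocene, Pliocene, Oligocene, Furongian, Terreneuvian; total span 538.7883 Myr; longest is Terreneuvian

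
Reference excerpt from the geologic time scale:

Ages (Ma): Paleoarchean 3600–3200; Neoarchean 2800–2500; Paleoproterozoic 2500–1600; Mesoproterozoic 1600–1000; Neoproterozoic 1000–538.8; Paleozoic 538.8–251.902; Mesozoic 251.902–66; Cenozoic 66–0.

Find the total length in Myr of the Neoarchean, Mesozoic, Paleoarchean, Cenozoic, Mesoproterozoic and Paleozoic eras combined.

1838.8 million years

Duration is start − end for each: (2800 − 2500) + (251.902 − 66) + (3600 − 3200) + (66 − 0) + (1600 − 1000) + (538.8 − 251.902).
That is 300 + 185.902 + 400 + 66 + 600 + 286.898, which totals 1838.8 million years.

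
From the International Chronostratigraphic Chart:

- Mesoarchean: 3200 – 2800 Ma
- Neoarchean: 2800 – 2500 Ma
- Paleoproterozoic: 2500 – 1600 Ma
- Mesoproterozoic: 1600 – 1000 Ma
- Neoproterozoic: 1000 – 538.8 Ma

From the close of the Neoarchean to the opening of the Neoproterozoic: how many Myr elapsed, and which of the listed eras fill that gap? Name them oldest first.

1500 million years; Paleoproterozoic, Mesoproterozoic

The Neoarchean closes at 2500 Ma and the Neoproterozoic opens at 1000 Ma, so the interval is 2500 − 1000 = 1500 Myr.
An era fits inside if it starts at or after 2500 Ma and ends at or before 1000 Ma; oldest first that gives Paleoproterozoic, Mesoproterozoic.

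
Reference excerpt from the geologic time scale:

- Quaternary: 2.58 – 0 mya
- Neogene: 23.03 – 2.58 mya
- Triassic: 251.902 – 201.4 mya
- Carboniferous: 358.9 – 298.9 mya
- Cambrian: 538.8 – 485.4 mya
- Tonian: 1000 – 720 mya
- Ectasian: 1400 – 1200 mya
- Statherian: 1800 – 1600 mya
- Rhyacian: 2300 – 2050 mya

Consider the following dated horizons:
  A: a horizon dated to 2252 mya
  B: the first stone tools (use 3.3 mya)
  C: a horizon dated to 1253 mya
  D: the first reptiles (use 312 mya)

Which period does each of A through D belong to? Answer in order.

A: 2252 Ma lies in 2300–2050 Ma, so Rhyacian.
B: 3.3 Ma lies in 23.03–2.58 Ma, so Neogene.
C: 1253 Ma lies in 1400–1200 Ma, so Ectasian.
D: 312 Ma lies in 358.9–298.9 Ma, so Carboniferous.

A — Rhyacian; B — Neogene; C — Ectasian; D — Carboniferous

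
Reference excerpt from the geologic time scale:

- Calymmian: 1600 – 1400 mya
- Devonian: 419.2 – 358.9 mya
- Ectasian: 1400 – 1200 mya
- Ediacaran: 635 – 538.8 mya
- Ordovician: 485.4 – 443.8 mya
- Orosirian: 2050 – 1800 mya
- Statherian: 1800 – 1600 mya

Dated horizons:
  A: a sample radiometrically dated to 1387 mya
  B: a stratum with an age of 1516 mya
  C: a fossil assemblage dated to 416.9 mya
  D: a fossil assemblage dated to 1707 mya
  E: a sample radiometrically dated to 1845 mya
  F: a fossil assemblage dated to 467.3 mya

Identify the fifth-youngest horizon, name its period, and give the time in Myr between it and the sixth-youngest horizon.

Smaller Ma means younger, so youngest first: C 416.9 < F 467.3 < A 1387 < B 1516 < D 1707 < E 1845.
Counting 5 along gives D (1707 Ma); the excerpt puts that inside the Statherian, 1800–1600 Ma.
Next in line is E (1845 Ma), and 1845 − 1707 = 138 Myr.

D, in the Statherian; 138 million years to E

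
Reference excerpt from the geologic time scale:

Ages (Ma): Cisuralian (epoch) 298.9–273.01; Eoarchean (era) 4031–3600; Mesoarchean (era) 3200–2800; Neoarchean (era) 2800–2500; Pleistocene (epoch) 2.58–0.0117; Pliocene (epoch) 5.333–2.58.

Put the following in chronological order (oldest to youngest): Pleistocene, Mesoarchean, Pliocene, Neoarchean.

Mesoarchean, then Neoarchean, then Pliocene, then Pleistocene

Sorting by start age (descending Ma, since larger Ma = older): Mesoarchean start 3200, Neoarchean start 2800, Pliocene start 5.333, Pleistocene start 2.58.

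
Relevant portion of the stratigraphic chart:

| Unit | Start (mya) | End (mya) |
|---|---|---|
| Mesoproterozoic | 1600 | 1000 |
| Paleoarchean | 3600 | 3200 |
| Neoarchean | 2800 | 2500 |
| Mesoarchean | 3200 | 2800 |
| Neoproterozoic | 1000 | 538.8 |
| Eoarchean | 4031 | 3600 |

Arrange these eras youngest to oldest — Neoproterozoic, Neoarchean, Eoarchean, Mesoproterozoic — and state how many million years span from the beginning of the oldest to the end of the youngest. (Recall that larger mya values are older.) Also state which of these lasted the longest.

From the excerpt: Neoproterozoic 1000–538.8; Neoarchean 2800–2500; Eoarchean 4031–3600; Mesoproterozoic 1600–1000 (Ma).
Larger Ma is earlier, so the oldest is Eoarchean and the youngest is Neoproterozoic; youngest to oldest: Neoproterozoic, Mesoproterozoic, Neoarchean, Eoarchean.
Oldest start 4031 minus youngest end 538.8 gives 3492.2 Myr overall.
Individual lengths (start − end): Mesoproterozoic 600; Neoarchean 300; Eoarchean 431; Neoproterozoic 461.2. The largest is Mesoproterozoic at 600 Myr.

Neoproterozoic → Mesoproterozoic → Neoarchean → Eoarchean; total span 3492.2 Myr; longest is Mesoproterozoic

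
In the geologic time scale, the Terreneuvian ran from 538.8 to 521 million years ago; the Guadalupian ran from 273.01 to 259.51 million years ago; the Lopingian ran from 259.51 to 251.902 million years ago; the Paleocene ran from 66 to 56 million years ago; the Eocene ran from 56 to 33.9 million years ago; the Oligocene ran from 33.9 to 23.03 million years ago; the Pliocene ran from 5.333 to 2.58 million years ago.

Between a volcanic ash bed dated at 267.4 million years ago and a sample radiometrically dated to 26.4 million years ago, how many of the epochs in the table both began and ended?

3

The older date is 267.4 Ma and the younger is 26.4 Ma.
Epochs with start < 267.4 and end > 26.4 Ma: Lopingian (259.51–251.902), Paleocene (66–56), Eocene (56–33.9).
That is 3 complete epochs.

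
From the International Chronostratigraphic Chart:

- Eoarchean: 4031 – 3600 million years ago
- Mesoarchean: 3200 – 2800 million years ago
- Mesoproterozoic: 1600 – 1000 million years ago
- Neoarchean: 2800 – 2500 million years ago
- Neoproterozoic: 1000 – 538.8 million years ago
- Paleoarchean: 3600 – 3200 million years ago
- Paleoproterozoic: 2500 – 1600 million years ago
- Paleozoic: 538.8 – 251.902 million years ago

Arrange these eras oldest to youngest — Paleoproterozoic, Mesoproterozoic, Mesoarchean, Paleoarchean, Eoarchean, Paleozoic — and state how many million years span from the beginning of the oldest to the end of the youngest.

From the excerpt: Paleoproterozoic 2500–1600; Mesoproterozoic 1600–1000; Mesoarchean 3200–2800; Paleoarchean 3600–3200; Eoarchean 4031–3600; Paleozoic 538.8–251.902 (Ma).
Larger Ma is earlier, so the oldest is Eoarchean and the youngest is Paleozoic; oldest to youngest: Eoarchean, Paleoarchean, Mesoarchean, Paleoproterozoic, Mesoproterozoic, Paleozoic.
Oldest start 4031 minus youngest end 251.902 gives 3779.098 Myr overall.

Eoarchean, Paleoarchean, Mesoarchean, Paleoproterozoic, Mesoproterozoic, Paleozoic; total span 3779.098 Myr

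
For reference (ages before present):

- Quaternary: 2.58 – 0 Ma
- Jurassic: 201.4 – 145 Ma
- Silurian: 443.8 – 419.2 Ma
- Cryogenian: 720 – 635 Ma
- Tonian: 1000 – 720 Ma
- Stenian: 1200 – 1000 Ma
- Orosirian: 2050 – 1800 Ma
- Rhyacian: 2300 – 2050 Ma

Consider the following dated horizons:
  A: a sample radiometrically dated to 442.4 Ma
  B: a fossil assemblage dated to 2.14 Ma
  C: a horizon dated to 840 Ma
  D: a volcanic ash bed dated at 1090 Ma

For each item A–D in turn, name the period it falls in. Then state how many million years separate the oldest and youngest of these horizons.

Match each age against the start–end ranges in the excerpt: A = 442.4 Ma → Silurian (443.8–419.2); B = 2.14 Ma → Quaternary (2.58–0); C = 840 Ma → Tonian (1000–720); D = 1090 Ma → Stenian (1200–1000).
The largest age is 1090 Ma and the smallest is 2.14 Ma; their difference is 1087.86 Myr.

A — Silurian; B — Quaternary; C — Tonian; D — Stenian; span 1087.86 million years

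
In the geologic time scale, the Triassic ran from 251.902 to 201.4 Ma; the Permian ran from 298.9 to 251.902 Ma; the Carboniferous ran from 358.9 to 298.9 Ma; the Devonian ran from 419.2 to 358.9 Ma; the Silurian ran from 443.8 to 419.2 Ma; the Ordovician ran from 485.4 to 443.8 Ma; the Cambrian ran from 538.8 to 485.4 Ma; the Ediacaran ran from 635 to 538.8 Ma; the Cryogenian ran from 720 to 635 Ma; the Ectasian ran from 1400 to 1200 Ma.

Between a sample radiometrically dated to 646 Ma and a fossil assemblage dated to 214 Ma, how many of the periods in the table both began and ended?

The older date is 646 Ma and the younger is 214 Ma.
Periods with start < 646 and end > 214 Ma: Ediacaran (635–538.8), Cambrian (538.8–485.4), Ordovician (485.4–443.8), Silurian (443.8–419.2), Devonian (419.2–358.9), Carboniferous (358.9–298.9), Permian (298.9–251.902).
That is 7 complete periods.

7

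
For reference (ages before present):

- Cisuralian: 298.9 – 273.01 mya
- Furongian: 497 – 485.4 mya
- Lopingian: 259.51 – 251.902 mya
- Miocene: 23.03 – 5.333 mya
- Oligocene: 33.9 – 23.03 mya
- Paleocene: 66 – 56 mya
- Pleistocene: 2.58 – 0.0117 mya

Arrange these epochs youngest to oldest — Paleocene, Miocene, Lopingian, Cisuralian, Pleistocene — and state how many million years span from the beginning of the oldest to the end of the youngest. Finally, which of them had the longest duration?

Pleistocene, Miocene, Paleocene, Lopingian, Cisuralian; total span 298.8883 Myr; longest is Cisuralian

From the excerpt: Paleocene 66–56; Miocene 23.03–5.333; Lopingian 259.51–251.902; Cisuralian 298.9–273.01; Pleistocene 2.58–0.0117 (Ma).
Larger Ma is earlier, so the oldest is Cisuralian and the youngest is Pleistocene; youngest to oldest: Pleistocene, Miocene, Paleocene, Lopingian, Cisuralian.
Oldest start 298.9 minus youngest end 0.0117 gives 298.8883 Myr overall.
Individual lengths (start − end): Cisuralian 25.89; Pleistocene 2.5683; Lopingian 7.608; Paleocene 10; Miocene 17.697. The largest is Cisuralian at 25.89 Myr.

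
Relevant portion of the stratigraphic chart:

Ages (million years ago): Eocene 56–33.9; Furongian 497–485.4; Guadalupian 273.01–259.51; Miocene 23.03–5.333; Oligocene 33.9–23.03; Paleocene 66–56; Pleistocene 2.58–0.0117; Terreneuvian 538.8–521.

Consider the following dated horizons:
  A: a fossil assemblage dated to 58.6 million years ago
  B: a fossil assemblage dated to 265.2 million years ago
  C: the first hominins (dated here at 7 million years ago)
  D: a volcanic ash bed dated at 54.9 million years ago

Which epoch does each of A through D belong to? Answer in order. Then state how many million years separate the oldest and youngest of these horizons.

A: 58.6 Ma lies in 66–56 Ma, so Paleocene.
B: 265.2 Ma lies in 273.01–259.51 Ma, so Guadalupian.
C: 7 Ma lies in 23.03–5.333 Ma, so Miocene.
D: 54.9 Ma lies in 56–33.9 Ma, so Eocene.
Oldest = 265.2 Ma, youngest = 7 Ma → span 258.2 Myr.

A — Paleocene; B — Guadalupian; C — Miocene; D — Eocene; span 258.2 million years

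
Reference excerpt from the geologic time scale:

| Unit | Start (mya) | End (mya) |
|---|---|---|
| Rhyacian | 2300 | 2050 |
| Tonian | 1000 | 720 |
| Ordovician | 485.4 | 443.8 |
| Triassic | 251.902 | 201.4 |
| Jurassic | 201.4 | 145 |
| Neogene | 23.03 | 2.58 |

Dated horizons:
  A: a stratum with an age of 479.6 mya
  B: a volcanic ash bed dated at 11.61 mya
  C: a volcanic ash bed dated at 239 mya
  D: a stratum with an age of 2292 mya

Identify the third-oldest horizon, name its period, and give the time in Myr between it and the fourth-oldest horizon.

Sorted oldest-first by Ma: D (2292), A (479.6), C (239), B (11.61).
The third oldest is C at 239 Ma, which lies in 251.902–201.4 Ma: the Triassic.
The fourth oldest is B at 11.61 Ma; separation = |239 − 11.61| = 227.39 Myr.

C, in the Triassic; 227.39 million years to B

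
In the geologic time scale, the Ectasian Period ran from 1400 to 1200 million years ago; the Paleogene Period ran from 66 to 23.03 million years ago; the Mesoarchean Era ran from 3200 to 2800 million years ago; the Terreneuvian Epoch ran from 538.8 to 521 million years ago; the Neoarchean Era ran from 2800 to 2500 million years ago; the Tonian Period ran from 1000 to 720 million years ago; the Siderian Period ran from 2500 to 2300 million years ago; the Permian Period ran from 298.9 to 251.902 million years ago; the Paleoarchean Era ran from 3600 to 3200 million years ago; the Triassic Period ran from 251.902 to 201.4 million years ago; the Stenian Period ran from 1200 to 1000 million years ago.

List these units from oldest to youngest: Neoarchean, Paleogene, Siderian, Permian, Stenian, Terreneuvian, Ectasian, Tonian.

Read off each span (Ma): Neoarchean 2800–2500; Paleogene 66–23.03; Siderian 2500–2300; Permian 298.9–251.902; Stenian 1200–1000; Terreneuvian 538.8–521; Ectasian 1400–1200; Tonian 1000–720.
Larger Ma is older, so oldest→youngest is Neoarchean, Siderian, Ectasian, Stenian, Tonian, Terreneuvian, Permian, Paleogene.

Neoarchean → Siderian → Ectasian → Stenian → Tonian → Terreneuvian → Permian → Paleogene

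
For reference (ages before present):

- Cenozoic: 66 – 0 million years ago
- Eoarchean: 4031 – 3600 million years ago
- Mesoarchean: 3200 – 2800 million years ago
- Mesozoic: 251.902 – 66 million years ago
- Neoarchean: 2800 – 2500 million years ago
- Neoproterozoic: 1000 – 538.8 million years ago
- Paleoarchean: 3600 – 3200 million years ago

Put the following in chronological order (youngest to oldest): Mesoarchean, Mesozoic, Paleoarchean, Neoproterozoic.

Sorting by start age (ascending Ma, since larger Ma = older): Mesozoic began 251.902, Neoproterozoic began 1000, Mesoarchean began 3200, Paleoarchean began 3600.

Mesozoic → Neoproterozoic → Mesoarchean → Paleoarchean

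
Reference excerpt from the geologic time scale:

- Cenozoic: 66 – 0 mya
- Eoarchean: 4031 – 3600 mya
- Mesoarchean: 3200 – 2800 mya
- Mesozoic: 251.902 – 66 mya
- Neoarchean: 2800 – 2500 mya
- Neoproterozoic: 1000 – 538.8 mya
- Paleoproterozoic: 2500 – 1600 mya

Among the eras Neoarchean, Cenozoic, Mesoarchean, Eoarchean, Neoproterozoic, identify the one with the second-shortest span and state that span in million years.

Durations: Neoarchean 300; Cenozoic 66; Mesoarchean 400; Eoarchean 431; Neoproterozoic 461.2 Myr.
Sorted shortest-first: Cenozoic (66), Neoarchean (300), Mesoarchean (400), Eoarchean (431), Neoproterozoic (461.2).
The second shortest is Neoarchean at 300 Myr.

Neoarchean, 300 million years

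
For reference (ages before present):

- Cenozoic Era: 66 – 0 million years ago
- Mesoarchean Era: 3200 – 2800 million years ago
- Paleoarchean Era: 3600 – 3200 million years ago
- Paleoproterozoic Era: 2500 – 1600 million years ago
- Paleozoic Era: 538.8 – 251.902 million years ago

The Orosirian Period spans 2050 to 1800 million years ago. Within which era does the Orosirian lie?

The Orosirian (2050–1800 Ma) lies entirely within 2500–1600 Ma, the Paleoproterozoic Era.

Paleoproterozoic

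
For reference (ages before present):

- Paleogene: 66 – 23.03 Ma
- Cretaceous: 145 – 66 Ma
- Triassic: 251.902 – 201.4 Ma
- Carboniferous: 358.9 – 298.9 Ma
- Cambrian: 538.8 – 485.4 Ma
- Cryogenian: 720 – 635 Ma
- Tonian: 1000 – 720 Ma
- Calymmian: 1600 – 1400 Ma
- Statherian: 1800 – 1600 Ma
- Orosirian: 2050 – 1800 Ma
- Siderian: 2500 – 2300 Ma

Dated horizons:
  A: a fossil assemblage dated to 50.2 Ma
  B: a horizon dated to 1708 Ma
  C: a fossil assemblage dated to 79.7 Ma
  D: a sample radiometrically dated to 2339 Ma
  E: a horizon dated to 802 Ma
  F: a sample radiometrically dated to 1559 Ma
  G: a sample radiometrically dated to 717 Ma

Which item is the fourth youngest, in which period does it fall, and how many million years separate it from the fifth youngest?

E, in the Tonian; 757 million years to F

Smaller Ma means younger, so youngest first: A 50.2 < C 79.7 < G 717 < E 802 < F 1559 < B 1708 < D 2339.
Counting 4 along gives E (802 Ma); the excerpt puts that inside the Tonian, 1000–720 Ma.
Next in line is F (1559 Ma), and 1559 − 802 = 757 Myr.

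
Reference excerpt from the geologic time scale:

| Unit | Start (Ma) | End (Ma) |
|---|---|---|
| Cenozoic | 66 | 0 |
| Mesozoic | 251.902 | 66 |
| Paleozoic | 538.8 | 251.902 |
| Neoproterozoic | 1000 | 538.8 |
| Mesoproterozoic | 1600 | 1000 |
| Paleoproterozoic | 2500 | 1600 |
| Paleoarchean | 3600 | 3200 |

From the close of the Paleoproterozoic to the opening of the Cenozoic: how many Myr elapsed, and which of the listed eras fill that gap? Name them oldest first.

The Paleoproterozoic closes at 1600 Ma and the Cenozoic opens at 66 Ma, so the interval is 1600 − 66 = 1534 Myr.
An era fits inside if it starts at or after 1600 Ma and ends at or before 66 Ma; oldest first that gives Mesoproterozoic, Neoproterozoic, Paleozoic, Mesozoic.

1534 million years; Mesoproterozoic, Neoproterozoic, Paleozoic, Mesozoic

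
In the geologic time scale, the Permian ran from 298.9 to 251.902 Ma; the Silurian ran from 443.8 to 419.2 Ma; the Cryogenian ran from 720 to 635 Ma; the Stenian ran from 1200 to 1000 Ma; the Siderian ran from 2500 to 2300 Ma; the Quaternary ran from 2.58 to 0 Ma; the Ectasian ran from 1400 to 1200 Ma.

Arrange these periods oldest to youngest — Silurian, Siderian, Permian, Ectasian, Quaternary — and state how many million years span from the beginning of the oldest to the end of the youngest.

Siderian → Ectasian → Silurian → Permian → Quaternary; total span 2500 Myr

From the excerpt: Silurian 443.8–419.2; Siderian 2500–2300; Permian 298.9–251.902; Ectasian 1400–1200; Quaternary 2.58–0 (Ma).
Larger Ma is earlier, so the oldest is Siderian and the youngest is Quaternary; oldest to youngest: Siderian, Ectasian, Silurian, Permian, Quaternary.
Oldest start 2500 minus youngest end 0 gives 2500 Myr overall.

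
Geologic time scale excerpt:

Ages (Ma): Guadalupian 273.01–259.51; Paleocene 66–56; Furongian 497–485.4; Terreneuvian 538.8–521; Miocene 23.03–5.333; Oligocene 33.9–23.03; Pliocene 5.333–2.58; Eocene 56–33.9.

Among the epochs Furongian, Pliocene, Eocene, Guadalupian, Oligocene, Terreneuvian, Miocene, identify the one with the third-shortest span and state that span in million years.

Furongian, 11.6 million years

Start − end for each: Furongian 497 − 485.4 = 11.6; Pliocene 5.333 − 2.58 = 2.753; Eocene 56 − 33.9 = 22.1; Guadalupian 273.01 − 259.51 = 13.5; Oligocene 33.9 − 23.03 = 10.87; Terreneuvian 538.8 − 521 = 17.8; Miocene 23.03 − 5.333 = 17.697.
Ranking these from shortest: Pliocene < Oligocene < Furongian < Guadalupian < Miocene < Terreneuvian < Eocene.
Position 3 in that ranking is Furongian, which lasted 11.6 Myr.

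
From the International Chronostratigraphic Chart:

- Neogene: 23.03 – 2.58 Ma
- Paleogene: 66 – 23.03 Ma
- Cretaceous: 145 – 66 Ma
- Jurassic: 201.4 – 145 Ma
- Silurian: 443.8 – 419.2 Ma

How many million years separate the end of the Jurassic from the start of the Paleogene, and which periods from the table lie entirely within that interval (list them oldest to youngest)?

79 million years; Cretaceous

The Jurassic closes at 145 Ma and the Paleogene opens at 66 Ma, so the interval is 145 − 66 = 79 Myr.
A period fits inside if it starts at or after 145 Ma and ends at or before 66 Ma; oldest first that gives Cretaceous.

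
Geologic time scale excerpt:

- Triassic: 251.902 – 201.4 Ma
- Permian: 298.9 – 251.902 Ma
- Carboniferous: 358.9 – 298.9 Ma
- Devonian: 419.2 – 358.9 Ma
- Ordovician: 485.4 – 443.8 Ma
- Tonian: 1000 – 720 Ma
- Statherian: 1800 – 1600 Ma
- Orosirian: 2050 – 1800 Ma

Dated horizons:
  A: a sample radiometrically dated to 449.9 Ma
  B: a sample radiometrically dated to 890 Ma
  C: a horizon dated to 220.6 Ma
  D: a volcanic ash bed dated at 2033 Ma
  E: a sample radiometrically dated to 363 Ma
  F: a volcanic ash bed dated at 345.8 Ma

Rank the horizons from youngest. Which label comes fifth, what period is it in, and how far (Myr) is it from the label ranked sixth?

Sorted youngest-first by Ma: C (220.6), F (345.8), E (363), A (449.9), B (890), D (2033).
The fifth youngest is B at 890 Ma, which lies in 1000–720 Ma: the Tonian.
The sixth youngest is D at 2033 Ma; separation = |890 − 2033| = 1143 Myr.

B, in the Tonian; 1143 million years to D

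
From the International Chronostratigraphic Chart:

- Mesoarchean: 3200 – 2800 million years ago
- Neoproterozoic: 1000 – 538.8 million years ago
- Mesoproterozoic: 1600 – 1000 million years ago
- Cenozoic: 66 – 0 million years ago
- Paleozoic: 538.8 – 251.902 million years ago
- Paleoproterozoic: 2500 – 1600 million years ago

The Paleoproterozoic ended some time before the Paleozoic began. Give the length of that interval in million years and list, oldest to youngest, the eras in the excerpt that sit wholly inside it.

The Paleoproterozoic closes at 1600 Ma and the Paleozoic opens at 538.8 Ma, so the interval is 1600 − 538.8 = 1061.2 Myr.
An era fits inside if it starts at or after 1600 Ma and ends at or before 538.8 Ma; oldest first that gives Mesoproterozoic, Neoproterozoic.

1061.2 million years; Mesoproterozoic, Neoproterozoic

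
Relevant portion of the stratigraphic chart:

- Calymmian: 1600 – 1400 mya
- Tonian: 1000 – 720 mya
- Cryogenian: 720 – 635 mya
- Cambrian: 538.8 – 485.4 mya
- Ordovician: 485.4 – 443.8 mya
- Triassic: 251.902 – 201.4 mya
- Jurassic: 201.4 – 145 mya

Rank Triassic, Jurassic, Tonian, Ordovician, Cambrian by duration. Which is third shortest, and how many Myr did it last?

Durations: Triassic 50.502; Jurassic 56.4; Tonian 280; Ordovician 41.6; Cambrian 53.4 Myr.
Sorted shortest-first: Ordovician (41.6), Triassic (50.502), Cambrian (53.4), Jurassic (56.4), Tonian (280).
The third shortest is Cambrian at 53.4 Myr.

Cambrian, 53.4 million years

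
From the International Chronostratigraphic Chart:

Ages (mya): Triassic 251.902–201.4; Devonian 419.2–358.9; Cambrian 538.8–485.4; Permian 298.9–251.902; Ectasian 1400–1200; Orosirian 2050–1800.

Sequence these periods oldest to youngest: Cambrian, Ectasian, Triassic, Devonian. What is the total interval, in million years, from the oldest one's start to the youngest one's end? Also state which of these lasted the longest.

Ectasian → Cambrian → Devonian → Triassic; total span 1198.6 Myr; longest is Ectasian

Start ages (Ma): Ectasian 1400, Cambrian 538.8, Devonian 419.2, Triassic 251.902.
Ordered oldest to youngest: Ectasian, Cambrian, Devonian, Triassic.
Span = 1400 − 201.4 = 1198.6 Myr.
Durations: Devonian 60.3, Triassic 50.502, Cambrian 53.4, Ectasian 200 → longest is Ectasian (200 Myr).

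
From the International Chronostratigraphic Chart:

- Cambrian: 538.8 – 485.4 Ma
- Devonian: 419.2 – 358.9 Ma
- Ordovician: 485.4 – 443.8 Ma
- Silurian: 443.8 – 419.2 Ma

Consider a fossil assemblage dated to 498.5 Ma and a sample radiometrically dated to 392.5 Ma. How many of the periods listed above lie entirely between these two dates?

498.5 Ma sits inside the Cambrian (538.8–485.4) and 392.5 Ma inside the Devonian (419.2–358.9); neither of those is wholly between the two dates.
The listed periods lying completely between them are Ordovician, Silurian — 2 in all.

2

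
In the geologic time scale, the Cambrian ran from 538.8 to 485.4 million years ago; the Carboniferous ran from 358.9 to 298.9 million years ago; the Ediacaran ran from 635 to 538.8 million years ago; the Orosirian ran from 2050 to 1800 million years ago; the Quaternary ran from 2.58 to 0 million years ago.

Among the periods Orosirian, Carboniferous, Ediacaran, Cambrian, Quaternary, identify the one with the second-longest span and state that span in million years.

Start − end for each: Orosirian 2050 − 1800 = 250; Carboniferous 358.9 − 298.9 = 60; Ediacaran 635 − 538.8 = 96.2; Cambrian 538.8 − 485.4 = 53.4; Quaternary 2.58 − 0 = 2.58.
Ranking these from longest: Orosirian > Ediacaran > Carboniferous > Cambrian > Quaternary.
Position 2 in that ranking is Ediacaran, which lasted 96.2 Myr.

Ediacaran, 96.2 million years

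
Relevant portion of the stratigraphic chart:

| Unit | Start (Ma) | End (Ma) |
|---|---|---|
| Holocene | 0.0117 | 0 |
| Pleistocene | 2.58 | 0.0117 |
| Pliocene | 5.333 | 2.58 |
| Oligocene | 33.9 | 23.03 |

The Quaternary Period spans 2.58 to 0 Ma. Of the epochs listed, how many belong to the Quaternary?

2

Epochs inside 2.58–0 Ma: Pleistocene, Holocene — 2 in total.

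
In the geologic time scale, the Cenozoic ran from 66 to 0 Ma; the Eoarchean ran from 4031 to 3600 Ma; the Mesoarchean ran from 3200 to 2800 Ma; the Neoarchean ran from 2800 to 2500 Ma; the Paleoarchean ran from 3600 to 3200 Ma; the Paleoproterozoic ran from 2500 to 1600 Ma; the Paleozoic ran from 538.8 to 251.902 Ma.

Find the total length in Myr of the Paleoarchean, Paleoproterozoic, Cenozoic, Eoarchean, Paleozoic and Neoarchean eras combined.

Duration is start − end for each: (3600 − 3200) + (2500 − 1600) + (66 − 0) + (4031 − 3600) + (538.8 − 251.902) + (2800 − 2500).
That is 400 + 900 + 66 + 431 + 286.898 + 300, which totals 2383.898 million years.

2383.898 million years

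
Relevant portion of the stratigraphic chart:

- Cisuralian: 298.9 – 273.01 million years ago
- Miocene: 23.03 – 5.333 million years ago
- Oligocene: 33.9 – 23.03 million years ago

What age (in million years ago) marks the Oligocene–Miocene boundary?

23.03 million years ago

The Oligocene ends and the Miocene begins at 23.03 million years ago.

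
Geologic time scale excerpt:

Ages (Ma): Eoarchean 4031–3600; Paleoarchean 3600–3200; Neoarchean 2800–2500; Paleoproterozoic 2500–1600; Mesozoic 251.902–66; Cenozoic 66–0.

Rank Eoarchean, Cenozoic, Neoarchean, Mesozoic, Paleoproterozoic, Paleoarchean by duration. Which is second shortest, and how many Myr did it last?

Start − end for each: Eoarchean 4031 − 3600 = 431; Cenozoic 66 − 0 = 66; Neoarchean 2800 − 2500 = 300; Mesozoic 251.902 − 66 = 185.902; Paleoproterozoic 2500 − 1600 = 900; Paleoarchean 3600 − 3200 = 400.
Ranking these from shortest: Cenozoic < Mesozoic < Neoarchean < Paleoarchean < Eoarchean < Paleoproterozoic.
Position 2 in that ranking is Mesozoic, which lasted 185.902 Myr.

Mesozoic, 185.902 million years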